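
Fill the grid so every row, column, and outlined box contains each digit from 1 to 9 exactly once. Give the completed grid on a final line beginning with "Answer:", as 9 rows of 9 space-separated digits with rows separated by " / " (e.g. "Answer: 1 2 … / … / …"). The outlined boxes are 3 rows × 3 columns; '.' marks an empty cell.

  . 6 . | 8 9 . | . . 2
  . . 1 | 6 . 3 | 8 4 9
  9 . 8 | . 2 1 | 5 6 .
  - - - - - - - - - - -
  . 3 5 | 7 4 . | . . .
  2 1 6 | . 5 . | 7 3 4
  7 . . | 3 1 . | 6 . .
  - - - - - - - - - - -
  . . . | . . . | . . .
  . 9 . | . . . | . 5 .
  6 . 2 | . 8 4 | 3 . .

Step 1. [r4c1∈{8}] nothing but 8 survives at r4c1, so r4c1=8.
Step 2. [r8c9∈{1,6,7,8}] 8 has one home in row 8: r8c9, so r8c9=8.
Step 3. [r5c4∈{9}] only 9 remains possible at r5c4, so r5c4=9.
Step 4. [r9c8∈{1,7,9}] row 9 places 9 nowhere but r9c8. So r9c8=9.
Step 5. [r2c5∈{7}] r2c5 has the single candidate 7. So r2c5=7.
Step 6. [r7c6∈{2,5,6,7,9}] in row 7, 9 fits only at r7c6. So r7c6=9.
Step 7. [r1c7∈{1}] r1c7 has the single candidate 1 ⇒ r1c7=1.
Step 8. [r7c2∈{4,5,7,8}] 8 has one home in row 7: r7c2 ⇒ r7c2=8.
Step 9. [r4c9∈{1}] nothing but 1 survives at r4c9, so r4c9=1.
Step 10. [r9c9∈{7}] r9c9 is down to just 7. So r9c9=7.
Step 11. [r7c3∈{3,4,7}] r7c3 is the only open cell in row 7 admitting 7. So r7c3=7.
Step 12. [r4c8∈{2}] only 2 remains possible at r4c8. So r4c8=2.
Step 13. [r9c2∈{5}] r9c2's peers cover all but 5. So r9c2=5.
Step 14. [r7c8∈{1}] r7c8 has the single candidate 1, so r7c8=1.
Step 15. [r8c1∈{1,3,4}] r8c1 is the only open cell in col 1 admitting 1. So r8c1=1.
Step 16. [r8c4∈{2}] r8c4's peers cover all but 2, so r8c4=2.
Step 17. [r6c2∈{4}] only 4 remains possible at r6c2 ⇒ r6c2=4.
Step 18. [r8c7∈{4}] r8c7's peers cover all but 4, so r8c7=4.
Step 19. [r8c3∈{3}] nothing but 3 survives at r8c3, so r8c3=3.
Step 20. [r1c1∈{3,4,5}] row 1 places 3 nowhere but r1c1 ⇒ r1c1=3.
Step 21. [r8c5∈{6}] r8c5 has the single candidate 6. So r8c5=6.
Step 22. [r5c6∈{8}] r5c6 is down to just 8, so r5c6=8.
Step 23. [r1c8∈{7}] nothing but 7 survives at r1c8. So r1c8=7.
Step 24. [r2c2∈{2}] nothing but 2 survives at r2c2 ⇒ r2c2=2.
Step 25. [r4c6∈{6}] r4c6 is down to just 6, so r4c6=6.
Step 26. [r3c2∈{7}] nothing but 7 survives at r3c2. So r3c2=7.
Step 27. [r7c1∈{4}] nothing but 4 survives at r7c1, so r7c1=4.
Step 28. [r6c8∈{8}] r6c8's peers cover all but 8 ⇒ r6c8=8.
Step 29. [r1c3∈{4}] r1c3 has the single candidate 4, so r1c3=4.
Step 30. [r6c3∈{9}] only 9 remains possible at r6c3. So r6c3=9.
Step 31. [r7c7∈{2}] r7c7's peers cover all but 2, so r7c7=2.
Step 32. [r3c4∈{4}] r3c4's peers cover all but 4. So r3c4=4.
Step 33. [r7c5∈{3}] r7c5 is down to just 3. So r7c5=3.
Step 34. [r4c7∈{9}] only 9 remains possible at r4c7. So r4c7=9.
Step 35. [r1c6∈{5}] r1c6 is down to just 5 ⇒ r1c6=5.
Step 36. [r9c4∈{1}] nothing but 1 survives at r9c4, so r9c4=1.
Step 37. [r6c6∈{2}] nothing but 2 survives at r6c6 ⇒ r6c6=2.
Step 38. [r6c9∈{5}] nothing but 5 survives at r6c9, so r6c9=5.
Step 39. [r7c4∈{5}] nothing but 5 survives at r7c4, so r7c4=5.
Step 40. [r3c9∈{3}] only 3 remains possible at r3c9 ⇒ r3c9=3.
Step 41. [r8c6∈{7}] r8c6's peers cover all but 7, so r8c6=7.
Step 42. [r2c1∈{5}] r2c1's peers cover all but 5, so r2c1=5.
Step 43. [r7c9∈{6}] r7c9 is down to just 6 ⇒ r7c9=6.

Answer: 3 6 4 8 9 5 1 7 2 / 5 2 1 6 7 3 8 4 9 / 9 7 8 4 2 1 5 6 3 / 8 3 5 7 4 6 9 2 1 / 2 1 6 9 5 8 7 3 4 / 7 4 9 3 1 2 6 8 5 / 4 8 7 5 3 9 2 1 6 / 1 9 3 2 6 7 4 5 8 / 6 5 2 1 8 4 3 9 7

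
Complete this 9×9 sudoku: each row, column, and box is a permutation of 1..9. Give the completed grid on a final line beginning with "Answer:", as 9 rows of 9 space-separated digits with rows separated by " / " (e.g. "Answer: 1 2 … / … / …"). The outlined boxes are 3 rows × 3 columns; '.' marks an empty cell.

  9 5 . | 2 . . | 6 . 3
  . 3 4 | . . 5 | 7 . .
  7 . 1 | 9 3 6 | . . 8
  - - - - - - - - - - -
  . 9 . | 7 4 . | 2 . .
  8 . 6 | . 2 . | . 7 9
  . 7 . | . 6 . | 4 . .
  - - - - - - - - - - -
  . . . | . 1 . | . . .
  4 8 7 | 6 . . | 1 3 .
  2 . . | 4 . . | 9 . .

Step 1. [r6c6∈{1,3,8,9}] in row 6, 9 fits only at r6c6 ⇒ r6c6=9.
Step 2. [r7c9∈{2,4,5,6,7}] across col 9, 4 lands solely at r7c9, so r7c9=4.
Step 3. [r7c6∈{2,3,7,8}] r7c6 is the only open cell in row 7 admitting 7, so r7c6=7.
Step 4. [r7c8∈{2,5,6,8}] row 7 places 2 nowhere but r7c8. So r7c8=2.
Step 5. [r8c9∈{5}] r8c9 is down to just 5 ⇒ r8c9=5.
Step 6. [r6c9∈{1}] r6c9 has the single candidate 1, so r6c9=1.
Step 7. [r2c5∈{8}] only 8 remains possible at r2c5. So r2c5=8.
Step 8. [r4c1∈{1,3,5}] in col 1, 1 fits only at r4c1. So r4c1=1.
Step 9. [r2c4∈{1}] r2c4's peers cover all but 1, so r2c4=1.
Step 10. [r5c7∈{3,5}] r5c7 is the only open cell in col 7 admitting 3 ⇒ r5c7=3.
Step 11. [r9c5∈{5}] nothing but 5 survives at r9c5, so r9c5=5.
Step 12. [r9c3∈{3}] only 3 remains possible at r9c3. So r9c3=3.
Step 13. [r4c3∈{5}] only 5 remains possible at r4c3, so r4c3=5.
Step 14. [r9c6∈{8}] nothing but 8 survives at r9c6. So r9c6=8.
Step 15. [r9c8∈{6}] r9c8 has the single candidate 6 ⇒ r9c8=6.
Step 16. [r6c8∈{5,8}] across box 6, 5 lands solely at r6c8. So r6c8=5.
Step 17. [r6c1∈{3}] r6c1's peers cover all but 3 ⇒ r6c1=3.
Step 18. [r1c6∈{4}] nothing but 4 survives at r1c6 ⇒ r1c6=4.
Step 19. [r7c1∈{5,6}] row 7 places 5 nowhere but r7c1, so r7c1=5.
Step 20. [r1c8∈{1}] nothing but 1 survives at r1c8, so r1c8=1.
Step 21. [r7c2∈{6}] nothing but 6 survives at r7c2, so r7c2=6.
Step 22. [r3c7∈{5}] r3c7 has the single candidate 5. So r3c7=5.
Step 23. [r5c2∈{4}] r5c2 is down to just 4, so r5c2=4.
Step 24. [r3c2∈{2}] r3c2's peers cover all but 2 ⇒ r3c2=2.
Step 25. [r9c9∈{7}] r9c9 is down to just 7, so r9c9=7.
Step 26. [r7c7∈{8}] only 8 remains possible at r7c7, so r7c7=8.
Step 27. [r5c6∈{1}] only 1 remains possible at r5c6. So r5c6=1.
Step 28. [r9c2∈{1}] r9c2's peers cover all but 1, so r9c2=1.
Step 29. [r3c8∈{4}] r3c8 has the single candidate 4. So r3c8=4.
Step 30. [r6c3∈{2}] r6c3 is down to just 2. So r6c3=2.
Step 31. [r1c5∈{7}] r1c5 is down to just 7, so r1c5=7.
Step 32. [r8c6∈{2}] r8c6 is down to just 2. So r8c6=2.
Step 33. [r6c4∈{8}] r6c4 is down to just 8 ⇒ r6c4=8.
Step 34. [r7c3∈{9}] r7c3's peers cover all but 9 ⇒ r7c3=9.
Step 35. [r2c8∈{9}] only 9 remains possible at r2c8. So r2c8=9.
Step 36. [r8c5∈{9}] nothing but 9 survives at r8c5. So r8c5=9.
Step 37. [r2c1∈{6}] r2c1's peers cover all but 6 ⇒ r2c1=6.
Step 38. [r2c9∈{2}] nothing but 2 survives at r2c9. So r2c9=2.
Step 39. [r4c6∈{3}] r4c6 is down to just 3 ⇒ r4c6=3.
Step 40. [r4c8∈{8}] r4c8 has the single candidate 8 ⇒ r4c8=8.
Step 41. [r4c9∈{6}] r4c9 has the single candidate 6 ⇒ r4c9=6.
Step 42. [r1c3∈{8}] r1c3 has the single candidate 8, so r1c3=8.
Step 43. [r5c4∈{5}] r5c4 is down to just 5. So r5c4=5.
Step 44. [r7c4∈{3}] r7c4 is down to just 3, so r7c4=3.

Answer: 9 5 8 2 7 4 6 1 3 / 6 3 4 1 8 5 7 9 2 / 7 2 1 9 3 6 5 4 8 / 1 9 5 7 4 3 2 8 6 / 8 4 6 5 2 1 3 7 9 / 3 7 2 8 6 9 4 5 1 / 5 6 9 3 1 7 8 2 4 / 4 8 7 6 9 2 1 3 5 / 2 1 3 4 5 8 9 6 7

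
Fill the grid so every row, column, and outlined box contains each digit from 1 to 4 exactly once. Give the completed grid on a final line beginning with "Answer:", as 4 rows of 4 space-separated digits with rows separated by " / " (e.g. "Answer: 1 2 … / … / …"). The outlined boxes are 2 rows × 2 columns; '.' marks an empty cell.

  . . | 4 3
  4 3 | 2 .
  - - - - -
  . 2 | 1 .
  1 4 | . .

Step 1. [r4c3∈{3}] r4c3's peers cover all but 3 ⇒ r4c3=3.
Step 2. [r3c1∈{3}] r3c1's peers cover all but 3 ⇒ r3c1=3.
Step 3. [r1c2∈{1}] only 1 remains possible at r1c2. So r1c2=1.
Step 4. [r4c4∈{2}] r4c4 is down to just 2 ⇒ r4c4=2.
Step 5. [r3c4∈{4}] r3c4's peers cover all but 4. So r3c4=4.
Step 6. [r1c1∈{2}] r1c1 is down to just 2 ⇒ r1c1=2.
Step 7. [r2c4∈{1}] r2c4's peers cover all but 1 ⇒ r2c4=1.

Answer: 2 1 4 3 / 4 3 2 1 / 3 2 1 4 / 1 4 3 2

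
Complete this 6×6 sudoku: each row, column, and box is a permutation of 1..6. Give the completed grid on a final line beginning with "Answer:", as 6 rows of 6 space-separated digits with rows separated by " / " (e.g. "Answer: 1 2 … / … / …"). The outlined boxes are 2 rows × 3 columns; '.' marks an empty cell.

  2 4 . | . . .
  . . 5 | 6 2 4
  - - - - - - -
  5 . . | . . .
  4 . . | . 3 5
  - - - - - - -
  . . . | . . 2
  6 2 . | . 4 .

Step 1. [r6c4∈{1,3,5}] row 6 places 5 nowhere but r6c4. So r6c4=5.
Step 2. [r3c6∈{1,6}] col 6 places 6 nowhere but r3c6, so r3c6=6.
Step 3. [r3c5∈{1}] r3c5 is down to just 1. So r3c5=1.
Step 4. [r3c2∈{3}] r3c2's peers cover all but 3 ⇒ r3c2=3.
Step 5. [r2c2∈{1}] nothing but 1 survives at r2c2 ⇒ r2c2=1.
Step 6. [r4c3∈{1,2,6}] in row 4, 1 fits only at r4c3. So r4c3=1.
Step 7. [r6c3∈{3}] nothing but 3 survives at r6c3, so r6c3=3.
Step 8. [r5c4∈{1,3}] across row 5, 3 lands solely at r5c4 ⇒ r5c4=3.
Step 9. [r3c3∈{2}] r3c3 has the single candidate 2 ⇒ r3c3=2.
Step 10. [r1c6∈{1,3}] across row 1, 3 lands solely at r1c6 ⇒ r1c6=3.
Step 11. [r4c4∈{2}] r4c4's peers cover all but 2, so r4c4=2.
Step 12. [r2c1∈{3}] r2c1 is down to just 3. So r2c1=3.
Step 13. [r5c5∈{6}] nothing but 6 survives at r5c5, so r5c5=6.
Step 14. [r5c1∈{1}] r5c1's peers cover all but 1. So r5c1=1.
Step 15. [r6c6∈{1}] r6c6 has the single candidate 1. So r6c6=1.
Step 16. [r3c4∈{4}] r3c4 has the single candidate 4, so r3c4=4.
Step 17. [r5c3∈{4}] nothing but 4 survives at r5c3, so r5c3=4.
Step 18. [r4c2∈{6}] r4c2's peers cover all but 6 ⇒ r4c2=6.
Step 19. [r1c5∈{5}] r1c5's peers cover all but 5 ⇒ r1c5=5.
Step 20. [r1c3∈{6}] r1c3's peers cover all but 6, so r1c3=6.
Step 21. [r1c4∈{1}] r1c4 is down to just 1, so r1c4=1.
Step 22. [r5c2∈{5}] r5c2 has the single candidate 5 ⇒ r5c2=5.

Answer: 2 4 6 1 5 3 / 3 1 5 6 2 4 / 5 3 2 4 1 6 / 4 6 1 2 3 5 / 1 5 4 3 6 2 / 6 2 3 5 4 1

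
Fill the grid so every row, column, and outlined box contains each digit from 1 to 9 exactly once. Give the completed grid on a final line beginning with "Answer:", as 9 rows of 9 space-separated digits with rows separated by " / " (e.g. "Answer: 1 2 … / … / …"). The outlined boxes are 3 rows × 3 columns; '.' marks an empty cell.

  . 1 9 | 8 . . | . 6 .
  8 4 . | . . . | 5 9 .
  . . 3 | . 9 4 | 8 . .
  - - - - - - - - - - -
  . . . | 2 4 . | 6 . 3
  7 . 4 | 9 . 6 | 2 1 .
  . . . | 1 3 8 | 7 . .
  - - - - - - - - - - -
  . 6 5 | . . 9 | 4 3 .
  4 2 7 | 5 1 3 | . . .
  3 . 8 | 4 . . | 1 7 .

Step 1. [r6c9∈{4,5,9}] across box 6, 9 lands solely at r6c9. So r6c9=9.
Step 2. [r6c2∈{5}] r6c2 is down to just 5, so r6c2=5.
Step 3. [r9c6∈{2}] r9c6's peers cover all but 2, so r9c6=2.
Step 4. [r3c8∈{2}] r3c8 is down to just 2. So r3c8=2.
Step 5. [r4c6∈{5,7}] r4c6 is the only open cell in row 4 admitting 7, so r4c6=7.
Step 6. [r7c4∈{7}] r7c4 has the single candidate 7. So r7c4=7.
Step 7. [r3c4∈{6}] nothing but 6 survives at r3c4, so r3c4=6.
Step 8. [r8c8∈{8}] nothing but 8 survives at r8c8 ⇒ r8c8=8.
Step 9. [r1c6∈{5}] nothing but 5 survives at r1c6 ⇒ r1c6=5.
Step 10. [r1c1∈{2}] r1c1 is down to just 2. So r1c1=2.
Step 11. [r4c2∈{8,9}] in row 4, 8 fits only at r4c2, so r4c2=8.
Step 12. [r9c9∈{5,6}] in row 9, 5 fits only at r9c9, so r9c9=5.
Step 13. [r3c9∈{1,7}] across row 3, 1 lands solely at r3c9. So r3c9=1.
Step 14. [r1c5∈{7}] r1c5's peers cover all but 7. So r1c5=7.
Step 15. [r6c1∈{6}] r6c1's peers cover all but 6. So r6c1=6.
Step 16. [r4c3∈{1}] r4c3 has the single candidate 1. So r4c3=1.
Step 17. [r3c1∈{5}] r3c1's peers cover all but 5 ⇒ r3c1=5.
Step 18. [r6c3∈{2}] r6c3 is down to just 2, so r6c3=2.
Step 19. [r4c1∈{9}] r4c1 is down to just 9 ⇒ r4c1=9.
Step 20. [r5c2∈{3}] r5c2 has the single candidate 3 ⇒ r5c2=3.
Step 21. [r5c5∈{5}] nothing but 5 survives at r5c5, so r5c5=5.
Step 22. [r2c6∈{1}] r2c6 is down to just 1 ⇒ r2c6=1.
Step 23. [r1c7∈{3}] nothing but 3 survives at r1c7. So r1c7=3.
Step 24. [r1c9∈{4}] r1c9 is down to just 4, so r1c9=4.
Step 25. [r2c3∈{6}] nothing but 6 survives at r2c3. So r2c3=6.
Step 26. [r9c2∈{9}] only 9 remains possible at r9c2. So r9c2=9.
Step 27. [r5c9∈{8}] nothing but 8 survives at r5c9. So r5c9=8.
Step 28. [r9c5∈{6}] r9c5 has the single candidate 6, so r9c5=6.
Step 29. [r2c9∈{7}] r2c9 is down to just 7, so r2c9=7.
Step 30. [r4c8∈{5}] r4c8's peers cover all but 5. So r4c8=5.
Step 31. [r2c4∈{3}] r2c4 has the single candidate 3. So r2c4=3.
Step 32. [r7c1∈{1}] r7c1 is down to just 1. So r7c1=1.
Step 33. [r7c5∈{8}] only 8 remains possible at r7c5 ⇒ r7c5=8.
Step 34. [r6c8∈{4}] r6c8 is down to just 4 ⇒ r6c8=4.
Step 35. [r8c9∈{6}] only 6 remains possible at r8c9. So r8c9=6.
Step 36. [r7c9∈{2}] r7c9 has the single candidate 2. So r7c9=2.
Step 37. [r2c5∈{2}] r2c5 is down to just 2, so r2c5=2.
Step 38. [r3c2∈{7}] only 7 remains possible at r3c2 ⇒ r3c2=7.
Step 39. [r8c7∈{9}] only 9 remains possible at r8c7, so r8c7=9.

Answer: 2 1 9 8 7 5 3 6 4 / 8 4 6 3 2 1 5 9 7 / 5 7 3 6 9 4 8 2 1 / 9 8 1 2 4 7 6 5 3 / 7 3 4 9 5 6 2 1 8 / 6 5 2 1 3 8 7 4 9 / 1 6 5 7 8 9 4 3 2 / 4 2 7 5 1 3 9 8 6 / 3 9 8 4 6 2 1 7 5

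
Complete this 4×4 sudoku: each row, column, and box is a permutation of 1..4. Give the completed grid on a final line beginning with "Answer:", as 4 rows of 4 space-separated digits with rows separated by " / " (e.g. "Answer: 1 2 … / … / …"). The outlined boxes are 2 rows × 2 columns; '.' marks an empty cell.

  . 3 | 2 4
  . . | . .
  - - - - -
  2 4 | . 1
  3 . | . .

Step 1. [r2c3∈{1,3}] across col 3, 1 lands solely at r2c3 ⇒ r2c3=1.
Step 2. [r2c4∈{3}] only 3 remains possible at r2c4. So r2c4=3.
Step 3. [r2c2∈{2}] r2c2 is down to just 2, so r2c2=2.
Step 4. [r1c1∈{1}] r1c1 has the single candidate 1. So r1c1=1.
Step 5. [r4c3∈{4}] nothing but 4 survives at r4c3, so r4c3=4.
Step 6. [r2c1∈{4}] r2c1 has the single candidate 4. So r2c1=4.
Step 7. [r3c3∈{3}] r3c3 is down to just 3 ⇒ r3c3=3.
Step 8. [r4c2∈{1}] r4c2's peers cover all but 1. So r4c2=1.
Step 9. [r4c4∈{2}] r4c4 has the single candidate 2, so r4c4=2.

Answer: 1 3 2 4 / 4 2 1 3 / 2 4 3 1 / 3 1 4 2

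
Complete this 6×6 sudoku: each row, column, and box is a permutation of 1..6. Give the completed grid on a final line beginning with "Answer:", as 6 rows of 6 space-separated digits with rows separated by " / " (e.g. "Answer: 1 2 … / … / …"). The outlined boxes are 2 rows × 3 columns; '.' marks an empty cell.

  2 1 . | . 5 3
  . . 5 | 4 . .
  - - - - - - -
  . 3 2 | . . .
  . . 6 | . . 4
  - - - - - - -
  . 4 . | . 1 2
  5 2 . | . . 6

Step 1. [r4c4∈{1,2,3,5}] across col 4, 2 lands solely at r4c4, so r4c4=2.
Step 2. [r3c4∈{1,5,6}] 1 has one home in col 4: r3c4 ⇒ r3c4=1.
Step 3. [r6c4∈{3}] nothing but 3 survives at r6c4, so r6c4=3.
Step 4. [r5c1∈{3,6}] across row 5, 6 lands solely at r5c1 ⇒ r5c1=6.
Step 5. [r2c2∈{6}] r2c2 has the single candidate 6. So r2c2=6.
Step 6. [r4c1∈{1}] r4c1 has the single candidate 1. So r4c1=1.
Step 7. [r2c6∈{1}] r2c6's peers cover all but 1 ⇒ r2c6=1.
Step 8. [r4c5∈{3}] nothing but 3 survives at r4c5 ⇒ r4c5=3.
Step 9. [r5c3∈{3}] only 3 remains possible at r5c3, so r5c3=3.
Step 10. [r1c4∈{6}] r1c4 is down to just 6. So r1c4=6.
Step 11. [r2c1∈{3}] nothing but 3 survives at r2c1, so r2c1=3.
Step 12. [r3c6∈{5}] r3c6 is down to just 5. So r3c6=5.
Step 13. [r6c3∈{1}] r6c3 has the single candidate 1, so r6c3=1.
Step 14. [r1c3∈{4}] r1c3 is down to just 4, so r1c3=4.
Step 15. [r2c5∈{2}] only 2 remains possible at r2c5, so r2c5=2.
Step 16. [r5c4∈{5}] nothing but 5 survives at r5c4 ⇒ r5c4=5.
Step 17. [r6c5∈{4}] r6c5 is down to just 4 ⇒ r6c5=4.
Step 18. [r3c1∈{4}] r3c1 has the single candidate 4 ⇒ r3c1=4.
Step 19. [r4c2∈{5}] r4c2's peers cover all but 5, so r4c2=5.
Step 20. [r3c5∈{6}] r3c5's peers cover all but 6, so r3c5=6.

Answer: 2 1 4 6 5 3 / 3 6 5 4 2 1 / 4 3 2 1 6 5 / 1 5 6 2 3 4 / 6 4 3 5 1 2 / 5 2 1 3 4 6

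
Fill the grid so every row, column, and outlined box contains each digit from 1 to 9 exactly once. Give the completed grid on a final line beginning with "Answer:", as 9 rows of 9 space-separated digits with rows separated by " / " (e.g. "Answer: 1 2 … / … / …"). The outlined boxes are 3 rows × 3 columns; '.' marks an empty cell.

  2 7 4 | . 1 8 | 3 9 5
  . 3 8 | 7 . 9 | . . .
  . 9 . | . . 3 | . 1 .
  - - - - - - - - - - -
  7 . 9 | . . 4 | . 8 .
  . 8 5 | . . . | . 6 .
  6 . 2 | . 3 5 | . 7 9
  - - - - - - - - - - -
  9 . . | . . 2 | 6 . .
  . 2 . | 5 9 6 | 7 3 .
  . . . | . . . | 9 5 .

Step 1. [r4c2∈{1}] only 1 remains possible at r4c2, so r4c2=1.
Step 2. [r9c9∈{1,2,4,8}] row 9 places 2 nowhere but r9c9, so r9c9=2.
Step 3. [r7c8∈{4}] nothing but 4 survives at r7c8 ⇒ r7c8=4.
Step 4. [r8c1∈{1,4,8}] in row 8, 4 fits only at r8c1 ⇒ r8c1=4.
Step 5. [r9c1∈{1,3,8}] col 1 places 8 nowhere but r9c1. So r9c1=8.
Step 6. [r3c3∈{6}] r3c3 is down to just 6 ⇒ r3c3=6.
Step 7. [r3c7∈{2,4,8}] 8 has one home in col 7: r3c7, so r3c7=8.
Step 8. [r7c5∈{7,8}] col 5 places 8 nowhere but r7c5 ⇒ r7c5=8.
Step 9. [r7c9∈{1}] r7c9 is down to just 1, so r7c9=1.
Step 10. [r3c1∈{5}] r3c1 is down to just 5. So r3c1=5.
Step 11. [r2c5∈{2,4,5,6}] 5 has one home in row 2: r2c5 ⇒ r2c5=5.
Step 12. [r7c3∈{3,7}] 7 has one home in row 7: r7c3 ⇒ r7c3=7.
Step 13. [r4c5∈{2,6}] col 5 places 6 nowhere but r4c5, so r4c5=6.
Step 14. [r4c4∈{2}] r4c4 is down to just 2 ⇒ r4c4=2.
Step 15. [r3c4∈{4}] r3c4 has the single candidate 4, so r3c4=4.
Step 16. [r5c7∈{1,2,4}] across row 5, 2 lands solely at r5c7. So r5c7=2.
Step 17. [r5c9∈{3,4}] row 5 places 4 nowhere but r5c9, so r5c9=4.
Step 18. [r9c3∈{1,3}] 3 has one home in col 3: r9c3. So r9c3=3.
Step 19. [r9c4∈{1}] nothing but 1 survives at r9c4 ⇒ r9c4=1.
Step 20. [r5c5∈{7}] only 7 remains possible at r5c5, so r5c5=7.
Step 21. [r6c2∈{4}] only 4 remains possible at r6c2 ⇒ r6c2=4.
Step 22. [r5c4∈{9}] nothing but 9 survives at r5c4 ⇒ r5c4=9.
Step 23. [r7c2∈{5}] r7c2 has the single candidate 5. So r7c2=5.
Step 24. [r5c6∈{1}] r5c6 is down to just 1 ⇒ r5c6=1.
Step 25. [r1c4∈{6}] only 6 remains possible at r1c4, so r1c4=6.
Step 26. [r3c5∈{2}] r3c5's peers cover all but 2. So r3c5=2.
Step 27. [r4c9∈{3}] only 3 remains possible at r4c9. So r4c9=3.
Step 28. [r9c5∈{4}] nothing but 4 survives at r9c5. So r9c5=4.
Step 29. [r8c3∈{1}] only 1 remains possible at r8c3 ⇒ r8c3=1.
Step 30. [r2c7∈{4}] only 4 remains possible at r2c7 ⇒ r2c7=4.
Step 31. [r7c4∈{3}] r7c4 has the single candidate 3 ⇒ r7c4=3.
Step 32. [r2c9∈{6}] r2c9 has the single candidate 6, so r2c9=6.
Step 33. [r6c4∈{8}] nothing but 8 survives at r6c4 ⇒ r6c4=8.
Step 34. [r6c7∈{1}] nothing but 1 survives at r6c7 ⇒ r6c7=1.
Step 35. [r2c8∈{2}] r2c8's peers cover all but 2 ⇒ r2c8=2.
Step 36. [r9c2∈{6}] only 6 remains possible at r9c2 ⇒ r9c2=6.
Step 37. [r4c7∈{5}] r4c7 has the single candidate 5. So r4c7=5.
Step 38. [r2c1∈{1}] r2c1 is down to just 1 ⇒ r2c1=1.
Step 39. [r5c1∈{3}] r5c1 is down to just 3 ⇒ r5c1=3.
Step 40. [r9c6∈{7}] r9c6 is down to just 7, so r9c6=7.
Step 41. [r8c9∈{8}] only 8 remains possible at r8c9. So r8c9=8.
Step 42. [r3c9∈{7}] r3c9 is down to just 7. So r3c9=7.

Answer: 2 7 4 6 1 8 3 9 5 / 1 3 8 7 5 9 4 2 6 / 5 9 6 4 2 3 8 1 7 / 7 1 9 2 6 4 5 8 3 / 3 8 5 9 7 1 2 6 4 / 6 4 2 8 3 5 1 7 9 / 9 5 7 3 8 2 6 4 1 / 4 2 1 5 9 6 7 3 8 / 8 6 3 1 4 7 9 5 2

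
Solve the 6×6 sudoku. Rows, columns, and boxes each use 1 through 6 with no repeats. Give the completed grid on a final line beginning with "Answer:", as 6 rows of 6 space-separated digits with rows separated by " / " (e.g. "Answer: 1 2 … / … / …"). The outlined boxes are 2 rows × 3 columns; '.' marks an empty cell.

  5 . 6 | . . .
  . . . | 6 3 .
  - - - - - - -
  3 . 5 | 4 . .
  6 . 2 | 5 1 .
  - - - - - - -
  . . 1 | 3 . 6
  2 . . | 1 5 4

Step 1. [r2c1∈{1,4}] 1 has one home in col 1: r2c1 ⇒ r2c1=1.
Step 2. [r1c4∈{2}] nothing but 2 survives at r1c4, so r1c4=2.
Step 3. [r4c2∈{4}] only 4 remains possible at r4c2. So r4c2=4.
Step 4. [r3c5∈{2,6}] r3c5 is the only open cell in row 3 admitting 6. So r3c5=6.
Step 5. [r6c3∈{3}] nothing but 3 survives at r6c3, so r6c3=3.
Step 6. [r5c1∈{4}] r5c1 has the single candidate 4. So r5c1=4.
Step 7. [r2c3∈{4}] r2c3's peers cover all but 4, so r2c3=4.
Step 8. [r2c2∈{2}] nothing but 2 survives at r2c2. So r2c2=2.
Step 9. [r5c5∈{2}] only 2 remains possible at r5c5. So r5c5=2.
Step 10. [r1c5∈{4}] nothing but 4 survives at r1c5, so r1c5=4.
Step 11. [r1c6∈{1}] r1c6 has the single candidate 1, so r1c6=1.
Step 12. [r1c2∈{3}] r1c2's peers cover all but 3 ⇒ r1c2=3.
Step 13. [r3c6∈{2}] r3c6's peers cover all but 2, so r3c6=2.
Step 14. [r4c6∈{3}] only 3 remains possible at r4c6, so r4c6=3.
Step 15. [r3c2∈{1}] r3c2's peers cover all but 1 ⇒ r3c2=1.
Step 16. [r5c2∈{5}] nothing but 5 survives at r5c2. So r5c2=5.
Step 17. [r6c2∈{6}] only 6 remains possible at r6c2, so r6c2=6.
Step 18. [r2c6∈{5}] r2c6 has the single candidate 5, so r2c6=5.

Answer: 5 3 6 2 4 1 / 1 2 4 6 3 5 / 3 1 5 4 6 2 / 6 4 2 5 1 3 / 4 5 1 3 2 6 / 2 6 3 1 5 4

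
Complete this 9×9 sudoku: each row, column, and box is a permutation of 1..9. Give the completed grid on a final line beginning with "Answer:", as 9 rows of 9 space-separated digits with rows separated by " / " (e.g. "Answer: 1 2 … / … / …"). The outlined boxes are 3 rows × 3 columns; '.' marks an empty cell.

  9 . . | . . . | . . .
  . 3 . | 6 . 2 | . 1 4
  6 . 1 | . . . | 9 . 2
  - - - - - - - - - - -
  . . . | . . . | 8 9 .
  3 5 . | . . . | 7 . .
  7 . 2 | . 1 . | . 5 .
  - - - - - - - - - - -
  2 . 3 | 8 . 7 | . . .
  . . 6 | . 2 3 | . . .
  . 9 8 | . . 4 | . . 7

Step 1. [r2c7∈{5}] r2c7 has the single candidate 5. So r2c7=5.
Step 2. [r4c3∈{4}] r4c3's peers cover all but 4. So r4c3=4.
Step 3. [r8c1∈{1,4,5}] r8c1 is the only open cell in col 1 admitting 4 ⇒ r8c1=4.
Step 4. [r8c7∈{1}] only 1 remains possible at r8c7, so r8c7=1.
Step 5. [r2c3∈{7}] r2c3 is down to just 7, so r2c3=7.
Step 6. [r6c2∈{6,8}] across box 4, 8 lands solely at r6c2. So r6c2=8.
Step 7. [r4c4∈{2,3,5,7}] 2 has one home in row 4: r4c4 ⇒ r4c4=2.
Step 8. [r4c5∈{3,5,6,7}] row 4 places 7 nowhere but r4c5, so r4c5=7.
Step 9. [r6c4∈{3,4,9}] 3 has one home in box 5: r6c4 ⇒ r6c4=3.
Step 10. [r6c9∈{6}] nothing but 6 survives at r6c9 ⇒ r6c9=6.
Step 11. [r6c6∈{9}] nothing but 9 survives at r6c6. So r6c6=9.
Step 12. [r5c4∈{4}] r5c4's peers cover all but 4. So r5c4=4.
Step 13. [r8c8∈{8}] nothing but 8 survives at r8c8 ⇒ r8c8=8.
Step 14. [r9c1∈{1,5}] in col 1, 5 fits only at r9c1. So r9c1=5.
Step 15. [r9c5∈{6}] only 6 remains possible at r9c5, so r9c5=6.
Step 16. [r5c5∈{8}] r5c5 is down to just 8, so r5c5=8.
Step 17. [r1c3∈{5}] nothing but 5 survives at r1c3 ⇒ r1c3=5.
Step 18. [r8c4∈{5,9}] r8c4 is the only open cell in col 4 admitting 9, so r8c4=9.
Step 19. [r3c4∈{5,7}] in col 4, 5 fits only at r3c4 ⇒ r3c4=5.
Step 20. [r4c9∈{1,3}] row 4 places 3 nowhere but r4c9, so r4c9=3.
Step 21. [r9c7∈{2,3}] col 7 places 2 nowhere but r9c7 ⇒ r9c7=2.
Step 22. [r1c7∈{3,6}] col 7 places 3 nowhere but r1c7 ⇒ r1c7=3.
Step 23. [r4c2∈{1,6}] col 2 places 6 nowhere but r4c2 ⇒ r4c2=6.
Step 24. [r1c5∈{4}] only 4 remains possible at r1c5. So r1c5=4.
Step 25. [r7c8∈{4,6}] across col 8, 4 lands solely at r7c8, so r7c8=4.
Step 26. [r1c6∈{1,8}] in col 6, 1 fits only at r1c6 ⇒ r1c6=1.
Step 27. [r1c4∈{7}] r1c4's peers cover all but 7, so r1c4=7.
Step 28. [r8c9∈{5}] only 5 remains possible at r8c9, so r8c9=5.
Step 29. [r7c2∈{1}] r7c2's peers cover all but 1. So r7c2=1.
Step 30. [r1c9∈{8}] r1c9 is down to just 8. So r1c9=8.
Step 31. [r7c9∈{9}] nothing but 9 survives at r7c9, so r7c9=9.
Step 32. [r2c1∈{8}] only 8 remains possible at r2c1. So r2c1=8.
Step 33. [r7c5∈{5}] r7c5 is down to just 5, so r7c5=5.
Step 34. [r5c3∈{9}] nothing but 9 survives at r5c3. So r5c3=9.
Step 35. [r8c2∈{7}] r8c2 is down to just 7 ⇒ r8c2=7.
Step 36. [r3c8∈{7}] r3c8's peers cover all but 7 ⇒ r3c8=7.
Step 37. [r9c4∈{1}] only 1 remains possible at r9c4 ⇒ r9c4=1.
Step 38. [r1c2∈{2}] only 2 remains possible at r1c2, so r1c2=2.
Step 39. [r3c5∈{3}] r3c5 has the single candidate 3 ⇒ r3c5=3.
Step 40. [r1c8∈{6}] nothing but 6 survives at r1c8 ⇒ r1c8=6.
Step 41. [r3c2∈{4}] r3c2 is down to just 4. So r3c2=4.
Step 42. [r2c5∈{9}] only 9 remains possible at r2c5 ⇒ r2c5=9.
Step 43. [r7c7∈{6}] only 6 remains possible at r7c7, so r7c7=6.
Step 44. [r3c6∈{8}] r3c6 is down to just 8. So r3c6=8.
Step 45. [r4c1∈{1}] only 1 remains possible at r4c1, so r4c1=1.
Step 46. [r5c8∈{2}] nothing but 2 survives at r5c8, so r5c8=2.
Step 47. [r5c9∈{1}] nothing but 1 survives at r5c9 ⇒ r5c9=1.
Step 48. [r5c6∈{6}] r5c6 is down to just 6. So r5c6=6.
Step 49. [r6c7∈{4}] r6c7 has the single candidate 4, so r6c7=4.
Step 50. [r9c8∈{3}] only 3 remains possible at r9c8 ⇒ r9c8=3.
Step 51. [r4c6∈{5}] only 5 remains possible at r4c6, so r4c6=5.

Answer: 9 2 5 7 4 1 3 6 8 / 8 3 7 6 9 2 5 1 4 / 6 4 1 5 3 8 9 7 2 / 1 6 4 2 7 5 8 9 3 / 3 5 9 4 8 6 7 2 1 / 7 8 2 3 1 9 4 5 6 / 2 1 3 8 5 7 6 4 9 / 4 7 6 9 2 3 1 8 5 / 5 9 8 1 6 4 2 3 7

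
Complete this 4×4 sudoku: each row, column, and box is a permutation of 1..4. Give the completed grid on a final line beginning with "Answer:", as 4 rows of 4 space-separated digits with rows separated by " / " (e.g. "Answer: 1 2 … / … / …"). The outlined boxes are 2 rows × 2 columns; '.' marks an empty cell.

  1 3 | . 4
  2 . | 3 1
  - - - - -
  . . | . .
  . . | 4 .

Step 1. [r3c1∈{3,4}] r3c1 is the only open cell in col 1 admitting 4. So r3c1=4.
Step 2. [r4c2∈{1,2}] row 4 places 1 nowhere but r4c2, so r4c2=1.
Step 3. [r4c4∈{2,3}] 2 has one home in row 4: r4c4, so r4c4=2.
Step 4. [r3c4∈{3}] r3c4 has the single candidate 3, so r3c4=3.
Step 5. [r2c2∈{4}] nothing but 4 survives at r2c2 ⇒ r2c2=4.
Step 6. [r1c3∈{2}] nothing but 2 survives at r1c3, so r1c3=2.
Step 7. [r3c3∈{1}] only 1 remains possible at r3c3, so r3c3=1.
Step 8. [r3c2∈{2}] only 2 remains possible at r3c2, so r3c2=2.
Step 9. [r4c1∈{3}] nothing but 3 survives at r4c1. So r4c1=3.

Answer: 1 3 2 4 / 2 4 3 1 / 4 2 1 3 / 3 1 4 2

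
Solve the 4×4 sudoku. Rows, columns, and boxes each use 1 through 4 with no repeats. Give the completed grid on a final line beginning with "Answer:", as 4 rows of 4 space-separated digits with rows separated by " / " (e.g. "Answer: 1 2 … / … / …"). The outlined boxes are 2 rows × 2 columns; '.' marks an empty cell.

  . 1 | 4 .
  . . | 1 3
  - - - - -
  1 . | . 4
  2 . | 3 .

Step 1. [r2c1∈{4}] nothing but 4 survives at r2c1. So r2c1=4.
Step 2. [r4c4∈{1}] only 1 remains possible at r4c4. So r4c4=1.
Step 3. [r1c1∈{3}] r1c1 has the single candidate 3, so r1c1=3.
Step 4. [r3c2∈{3}] r3c2 has the single candidate 3, so r3c2=3.
Step 5. [r4c2∈{4}] r4c2's peers cover all but 4, so r4c2=4.
Step 6. [r1c4∈{2}] r1c4 is down to just 2 ⇒ r1c4=2.
Step 7. [r3c3∈{2}] r3c3's peers cover all but 2, so r3c3=2.
Step 8. [r2c2∈{2}] nothing but 2 survives at r2c2 ⇒ r2c2=2.

Answer: 3 1 4 2 / 4 2 1 3 / 1 3 2 4 / 2 4 3 1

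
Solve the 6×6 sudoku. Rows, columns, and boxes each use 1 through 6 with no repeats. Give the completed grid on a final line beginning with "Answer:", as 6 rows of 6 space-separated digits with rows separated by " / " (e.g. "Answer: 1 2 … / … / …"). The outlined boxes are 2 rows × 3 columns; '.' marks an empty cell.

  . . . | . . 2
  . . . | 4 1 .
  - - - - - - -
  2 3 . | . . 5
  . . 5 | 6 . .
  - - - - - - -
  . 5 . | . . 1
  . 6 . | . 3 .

Step 1. [r3c5∈{4}] only 4 remains possible at r3c5 ⇒ r3c5=4.
Step 2. [r1c4∈{3,5}] r1c4 is the only open cell in col 4 admitting 3. So r1c4=3.
Step 3. [r2c6∈{6}] r2c6 has the single candidate 6 ⇒ r2c6=6.
Step 4. [r1c1∈{1,4,5,6}] 6 has one home in col 1: r1c1, so r1c1=6.
Step 5. [r5c4∈{2}] nothing but 2 survives at r5c4, so r5c4=2.
Step 6. [r6c3∈{1,2,4}] 2 has one home in row 6: r6c3 ⇒ r6c3=2.
Step 7. [r2c3∈{3}] r2c3 is down to just 3. So r2c3=3.
Step 8. [r5c3∈{4}] r5c3 is down to just 4. So r5c3=4.
Step 9. [r1c2∈{1,4}] row 1 places 4 nowhere but r1c2, so r1c2=4.
Step 10. [r4c2∈{1}] nothing but 1 survives at r4c2. So r4c2=1.
Step 11. [r1c3∈{1}] r1c3 has the single candidate 1. So r1c3=1.
Step 12. [r5c5∈{6}] r5c5 is down to just 6 ⇒ r5c5=6.
Step 13. [r6c4∈{5}] nothing but 5 survives at r6c4, so r6c4=5.
Step 14. [r1c5∈{5}] nothing but 5 survives at r1c5 ⇒ r1c5=5.
Step 15. [r2c2∈{2}] r2c2 is down to just 2. So r2c2=2.
Step 16. [r6c1∈{1}] r6c1 has the single candidate 1 ⇒ r6c1=1.
Step 17. [r3c4∈{1}] only 1 remains possible at r3c4, so r3c4=1.
Step 18. [r2c1∈{5}] nothing but 5 survives at r2c1, so r2c1=5.
Step 19. [r4c5∈{2}] r4c5's peers cover all but 2. So r4c5=2.
Step 20. [r4c1∈{4}] r4c1 is down to just 4 ⇒ r4c1=4.
Step 21. [r4c6∈{3}] r4c6's peers cover all but 3. So r4c6=3.
Step 22. [r6c6∈{4}] r6c6 has the single candidate 4. So r6c6=4.
Step 23. [r3c3∈{6}] r3c3 has the single candidate 6, so r3c3=6.
Step 24. [r5c1∈{3}] r5c1 is down to just 3. So r5c1=3.

Answer: 6 4 1 3 5 2 / 5 2 3 4 1 6 / 2 3 6 1 4 5 / 4 1 5 6 2 3 / 3 5 4 2 6 1 / 1 6 2 5 3 4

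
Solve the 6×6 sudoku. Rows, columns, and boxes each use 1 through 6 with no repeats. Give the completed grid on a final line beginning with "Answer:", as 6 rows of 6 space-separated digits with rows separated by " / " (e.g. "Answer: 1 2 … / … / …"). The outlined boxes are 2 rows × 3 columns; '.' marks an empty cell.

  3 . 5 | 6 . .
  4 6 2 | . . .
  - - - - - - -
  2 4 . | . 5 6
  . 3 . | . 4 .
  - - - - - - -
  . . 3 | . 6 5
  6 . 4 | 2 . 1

Step 1. [r4c4∈{1}] r4c4 is down to just 1, so r4c4=1.
Step 2. [r1c2∈{1}] r1c2 has the single candidate 1, so r1c2=1.
Step 3. [r2c6∈{3}] nothing but 3 survives at r2c6. So r2c6=3.
Step 4. [r1c5∈{2}] r1c5 is down to just 2, so r1c5=2.
Step 5. [r5c2∈{2}] r5c2's peers cover all but 2, so r5c2=2.
Step 6. [r4c1∈{5}] r4c1 is down to just 5. So r4c1=5.
Step 7. [r3c4∈{3}] r3c4's peers cover all but 3, so r3c4=3.
Step 8. [r4c3∈{6}] r4c3's peers cover all but 6, so r4c3=6.
Step 9. [r3c3∈{1}] r3c3 is down to just 1 ⇒ r3c3=1.
Step 10. [r1c6∈{4}] only 4 remains possible at r1c6, so r1c6=4.
Step 11. [r5c4∈{4}] only 4 remains possible at r5c4, so r5c4=4.
Step 12. [r2c4∈{5}] r2c4 has the single candidate 5 ⇒ r2c4=5.
Step 13. [r2c5∈{1}] r2c5 is down to just 1. So r2c5=1.
Step 14. [r6c2∈{5}] nothing but 5 survives at r6c2, so r6c2=5.
Step 15. [r5c1∈{1}] only 1 remains possible at r5c1, so r5c1=1.
Step 16. [r6c5∈{3}] r6c5 has the single candidate 3, so r6c5=3.
Step 17. [r4c6∈{2}] only 2 remains possible at r4c6. So r4c6=2.

Answer: 3 1 5 6 2 4 / 4 6 2 5 1 3 / 2 4 1 3 5 6 / 5 3 6 1 4 2 / 1 2 3 4 6 5 / 6 5 4 2 3 1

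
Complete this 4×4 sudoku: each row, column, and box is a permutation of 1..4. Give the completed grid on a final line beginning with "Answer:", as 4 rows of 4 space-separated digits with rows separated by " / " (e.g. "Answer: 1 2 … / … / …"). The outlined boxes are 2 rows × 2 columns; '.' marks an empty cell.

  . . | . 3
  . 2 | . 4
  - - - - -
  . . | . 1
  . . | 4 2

Step 1. [r2c1∈{1,3}] 3 has one home in row 2: r2c1 ⇒ r2c1=3.
Step 2. [r4c2∈{1,3}] 3 has one home in row 4: r4c2 ⇒ r4c2=3.
Step 3. [r1c2∈{1,4}] 1 has one home in col 2: r1c2 ⇒ r1c2=1.
Step 4. [r3c1∈{2,4}] r3c1 is the only open cell in row 3 admitting 2, so r3c1=2.
Step 5. [r2c3∈{1}] r2c3's peers cover all but 1 ⇒ r2c3=1.
Step 6. [r3c2∈{4}] only 4 remains possible at r3c2 ⇒ r3c2=4.
Step 7. [r1c3∈{2}] r1c3 is down to just 2. So r1c3=2.
Step 8. [r1c1∈{4}] r1c1's peers cover all but 4 ⇒ r1c1=4.
Step 9. [r4c1∈{1}] r4c1's peers cover all but 1, so r4c1=1.
Step 10. [r3c3∈{3}] r3c3's peers cover all but 3 ⇒ r3c3=3.

Answer: 4 1 2 3 / 3 2 1 4 / 2 4 3 1 / 1 3 4 2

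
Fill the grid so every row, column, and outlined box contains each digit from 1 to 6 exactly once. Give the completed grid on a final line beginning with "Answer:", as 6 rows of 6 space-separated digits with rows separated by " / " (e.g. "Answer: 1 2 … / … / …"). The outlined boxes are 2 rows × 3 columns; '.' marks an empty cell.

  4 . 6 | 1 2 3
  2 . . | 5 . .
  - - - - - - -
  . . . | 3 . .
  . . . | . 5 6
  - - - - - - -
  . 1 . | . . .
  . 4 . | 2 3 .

Step 1. [r6c3∈{5}] r6c3 is down to just 5, so r6c3=5.
Step 2. [r4c4∈{4}] r4c4 has the single candidate 4, so r4c4=4.
Step 3. [r2c3∈{1,3}] across row 2, 1 lands solely at r2c3. So r2c3=1.
Step 4. [r3c2∈{2,5,6}] col 2 places 6 nowhere but r3c2. So r3c2=6.
Step 5. [r5c3∈{2,3}] r5c3 is the only open cell in row 5 admitting 2, so r5c3=2.
Step 6. [r4c1∈{1,3}] r4c1 is the only open cell in row 4 admitting 1 ⇒ r4c1=1.
Step 7. [r2c6∈{4}] r2c6's peers cover all but 4. So r2c6=4.
Step 8. [r5c4∈{6}] nothing but 6 survives at r5c4, so r5c4=6.
Step 9. [r4c2∈{2,3}] 2 has one home in row 4: r4c2 ⇒ r4c2=2.
Step 10. [r3c6∈{1,2}] row 3 places 2 nowhere but r3c6. So r3c6=2.
Step 11. [r6c6∈{1}] nothing but 1 survives at r6c6. So r6c6=1.
Step 12. [r2c2∈{3}] r2c2 has the single candidate 3, so r2c2=3.
Step 13. [r5c1∈{3}] nothing but 3 survives at r5c1. So r5c1=3.
Step 14. [r3c3∈{4}] r3c3 is down to just 4. So r3c3=4.
Step 15. [r5c5∈{4}] nothing but 4 survives at r5c5, so r5c5=4.
Step 16. [r4c3∈{3}] r4c3's peers cover all but 3 ⇒ r4c3=3.
Step 17. [r1c2∈{5}] nothing but 5 survives at r1c2 ⇒ r1c2=5.
Step 18. [r3c1∈{5}] r3c1 is down to just 5 ⇒ r3c1=5.
Step 19. [r6c1∈{6}] r6c1 is down to just 6 ⇒ r6c1=6.
Step 20. [r5c6∈{5}] r5c6 is down to just 5, so r5c6=5.
Step 21. [r3c5∈{1}] r3c5 is down to just 1. So r3c5=1.
Step 22. [r2c5∈{6}] r2c5 has the single candidate 6. So r2c5=6.

Answer: 4 5 6 1 2 3 / 2 3 1 5 6 4 / 5 6 4 3 1 2 / 1 2 3 4 5 6 / 3 1 2 6 4 5 / 6 4 5 2 3 1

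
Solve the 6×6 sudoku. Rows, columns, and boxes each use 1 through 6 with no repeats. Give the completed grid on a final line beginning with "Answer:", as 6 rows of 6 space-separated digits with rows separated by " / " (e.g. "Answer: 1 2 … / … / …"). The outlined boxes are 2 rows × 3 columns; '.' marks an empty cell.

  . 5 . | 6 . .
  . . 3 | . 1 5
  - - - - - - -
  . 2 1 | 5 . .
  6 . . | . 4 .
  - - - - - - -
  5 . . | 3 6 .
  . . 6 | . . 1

Step 1. [r3c1∈{3,4}] row 3 places 4 nowhere but r3c1 ⇒ r3c1=4.
Step 2. [r2c1∈{2}] only 2 remains possible at r2c1, so r2c1=2.
Step 3. [r2c4∈{4}] r2c4 is down to just 4 ⇒ r2c4=4.
Step 4. [r5c6∈{2,4}] in col 6, 4 fits only at r5c6 ⇒ r5c6=4.
Step 5. [r3c5∈{3}] r3c5's peers cover all but 3 ⇒ r3c5=3.
Step 6. [r1c5∈{2}] r1c5 is down to just 2. So r1c5=2.
Step 7. [r6c4∈{2}] r6c4 has the single candidate 2 ⇒ r6c4=2.
Step 8. [r4c2∈{3}] nothing but 3 survives at r4c2 ⇒ r4c2=3.
Step 9. [r6c2∈{4}] nothing but 4 survives at r6c2 ⇒ r6c2=4.
Step 10. [r2c2∈{6}] nothing but 6 survives at r2c2. So r2c2=6.
Step 11. [r6c1∈{3}] nothing but 3 survives at r6c1. So r6c1=3.
Step 12. [r4c3∈{5}] r4c3 is down to just 5. So r4c3=5.
Step 13. [r1c1∈{1}] r1c1's peers cover all but 1 ⇒ r1c1=1.
Step 14. [r5c2∈{1}] r5c2 has the single candidate 1, so r5c2=1.
Step 15. [r6c5∈{5}] r6c5's peers cover all but 5. So r6c5=5.
Step 16. [r5c3∈{2}] only 2 remains possible at r5c3, so r5c3=2.
Step 17. [r1c6∈{3}] only 3 remains possible at r1c6 ⇒ r1c6=3.
Step 18. [r1c3∈{4}] only 4 remains possible at r1c3, so r1c3=4.
Step 19. [r3c6∈{6}] r3c6's peers cover all but 6 ⇒ r3c6=6.
Step 20. [r4c4∈{1}] only 1 remains possible at r4c4, so r4c4=1.
Step 21. [r4c6∈{2}] nothing but 2 survives at r4c6, so r4c6=2.

Answer: 1 5 4 6 2 3 / 2 6 3 4 1 5 / 4 2 1 5 3 6 / 6 3 5 1 4 2 / 5 1 2 3 6 4 / 3 4 6 2 5 1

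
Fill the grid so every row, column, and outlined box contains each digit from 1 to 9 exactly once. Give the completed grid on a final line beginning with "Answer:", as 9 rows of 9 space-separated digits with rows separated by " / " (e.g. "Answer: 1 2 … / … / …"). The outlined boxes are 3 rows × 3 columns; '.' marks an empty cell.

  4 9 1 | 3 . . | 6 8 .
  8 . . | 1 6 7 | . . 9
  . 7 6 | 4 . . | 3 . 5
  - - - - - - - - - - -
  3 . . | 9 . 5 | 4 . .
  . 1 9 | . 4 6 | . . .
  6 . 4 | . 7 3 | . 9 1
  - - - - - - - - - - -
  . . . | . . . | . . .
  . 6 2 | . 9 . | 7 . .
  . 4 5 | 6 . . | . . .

Step 1. [r2c7∈{2}] r2c7 has the single candidate 2, so r2c7=2.
Step 2. [r5c1∈{2,5,7}] r5c1 is the only open cell in col 1 admitting 5 ⇒ r5c1=5.
Step 3. [r5c7∈{8}] nothing but 8 survives at r5c7 ⇒ r5c7=8.
Step 4. [r5c4∈{2}] r5c4 has the single candidate 2, so r5c4=2.
Step 5. [r1c6∈{2}] r1c6's peers cover all but 2 ⇒ r1c6=2.
Step 6. [r3c5∈{8}] r3c5 is down to just 8 ⇒ r3c5=8.
Step 7. [r7c4∈{5,7,8}] r7c4 is the only open cell in col 4 admitting 7. So r7c4=7.
Step 8. [r8c1∈{1}] r8c1 has the single candidate 1, so r8c1=1.
Step 9. [r8c4∈{5,8}] col 4 places 5 nowhere but r8c4. So r8c4=5.
Step 10. [r7c8∈{1,2,3,4,5,6}] in col 8, 5 fits only at r7c8. So r7c8=5.
Step 11. [r7c9∈{2,3,4,6,8}] in row 7, 6 fits only at r7c9. So r7c9=6.
Step 12. [r8c9∈{3,4,8}] r8c9 is the only open cell in col 9 admitting 4. So r8c9=4.
Step 13. [r4c3∈{7,8}] 7 has one home in col 3: r4c3, so r4c3=7.
Step 14. [r9c9∈{2,3,8}] r9c9 is the only open cell in col 9 admitting 8. So r9c9=8.
Step 15. [r9c6∈{1}] r9c6 has the single candidate 1. So r9c6=1.
Step 16. [r7c3∈{3,8}] r7c3 is the only open cell in col 3 admitting 8. So r7c3=8.
Step 17. [r9c8∈{2,3}] 2 has one home in box 9: r9c8, so r9c8=2.
Step 18. [r5c8∈{3,7}] col 8 places 7 nowhere but r5c8 ⇒ r5c8=7.
Step 19. [r7c1∈{9}] nothing but 9 survives at r7c1. So r7c1=9.
Step 20. [r6c2∈{2,8}] in row 6, 2 fits only at r6c2. So r6c2=2.
Step 21. [r7c2∈{3}] r7c2's peers cover all but 3 ⇒ r7c2=3.
Step 22. [r9c1∈{7}] r9c1's peers cover all but 7. So r9c1=7.
Step 23. [r1c9∈{7}] nothing but 7 survives at r1c9, so r1c9=7.
Step 24. [r4c5∈{1}] r4c5 is down to just 1. So r4c5=1.
Step 25. [r2c8∈{4}] r2c8 has the single candidate 4. So r2c8=4.
Step 26. [r4c8∈{6}] r4c8 has the single candidate 6 ⇒ r4c8=6.
Step 27. [r7c6∈{4}] only 4 remains possible at r7c6. So r7c6=4.
Step 28. [r4c9∈{2}] r4c9 has the single candidate 2 ⇒ r4c9=2.
Step 29. [r7c5∈{2}] r7c5's peers cover all but 2 ⇒ r7c5=2.
Step 30. [r8c6∈{8}] r8c6's peers cover all but 8, so r8c6=8.
Step 31. [r1c5∈{5}] r1c5 has the single candidate 5, so r1c5=5.
Step 32. [r4c2∈{8}] r4c2 has the single candidate 8 ⇒ r4c2=8.
Step 33. [r6c4∈{8}] nothing but 8 survives at r6c4, so r6c4=8.
Step 34. [r5c9∈{3}] only 3 remains possible at r5c9. So r5c9=3.
Step 35. [r6c7∈{5}] nothing but 5 survives at r6c7, so r6c7=5.
Step 36. [r7c7∈{1}] r7c7 has the single candidate 1. So r7c7=1.
Step 37. [r2c2∈{5}] r2c2's peers cover all but 5 ⇒ r2c2=5.
Step 38. [r3c8∈{1}] only 1 remains possible at r3c8. So r3c8=1.
Step 39. [r9c7∈{9}] r9c7 is down to just 9 ⇒ r9c7=9.
Step 40. [r8c8∈{3}] nothing but 3 survives at r8c8 ⇒ r8c8=3.
Step 41. [r3c1∈{2}] r3c1 is down to just 2 ⇒ r3c1=2.
Step 42. [r9c5∈{3}] only 3 remains possible at r9c5. So r9c5=3.
Step 43. [r2c3∈{3}] only 3 remains possible at r2c3. So r2c3=3.
Step 44. [r3c6∈{9}] r3c6 is down to just 9. So r3c6=9.

Answer: 4 9 1 3 5 2 6 8 7 / 8 5 3 1 6 7 2 4 9 / 2 7 6 4 8 9 3 1 5 / 3 8 7 9 1 5 4 6 2 / 5 1 9 2 4 6 8 7 3 / 6 2 4 8 7 3 5 9 1 / 9 3 8 7 2 4 1 5 6 / 1 6 2 5 9 8 7 3 4 / 7 4 5 6 3 1 9 2 8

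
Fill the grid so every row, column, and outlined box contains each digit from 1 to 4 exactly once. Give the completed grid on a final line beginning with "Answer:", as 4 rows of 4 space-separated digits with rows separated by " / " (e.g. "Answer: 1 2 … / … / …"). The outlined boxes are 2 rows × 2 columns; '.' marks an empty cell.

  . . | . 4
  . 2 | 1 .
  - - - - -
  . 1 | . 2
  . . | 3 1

Step 1. [r2c1∈{3,4}] row 2 places 4 nowhere but r2c1, so r2c1=4.
Step 2. [r1c1∈{1,3}] 1 has one home in row 1: r1c1, so r1c1=1.
Step 3. [r1c3∈{2}] r1c3's peers cover all but 2 ⇒ r1c3=2.
Step 4. [r4c1∈{2}] r4c1 has the single candidate 2. So r4c1=2.
Step 5. [r2c4∈{3}] r2c4 is down to just 3, so r2c4=3.
Step 6. [r1c2∈{3}] r1c2 is down to just 3. So r1c2=3.
Step 7. [r4c2∈{4}] r4c2 has the single candidate 4, so r4c2=4.
Step 8. [r3c1∈{3}] only 3 remains possible at r3c1. So r3c1=3.
Step 9. [r3c3∈{4}] nothing but 4 survives at r3c3 ⇒ r3c3=4.

Answer: 1 3 2 4 / 4 2 1 3 / 3 1 4 2 / 2 4 3 1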